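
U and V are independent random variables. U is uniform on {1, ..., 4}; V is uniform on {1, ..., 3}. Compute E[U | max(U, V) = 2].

5/3

Outcomes with max(U, V) = 2: (1,2), (2,1), (2,2), each with probability 1/12.
E[U | max(U, V) = 2] = (1 + 2 + 2) / 3 = 5/3.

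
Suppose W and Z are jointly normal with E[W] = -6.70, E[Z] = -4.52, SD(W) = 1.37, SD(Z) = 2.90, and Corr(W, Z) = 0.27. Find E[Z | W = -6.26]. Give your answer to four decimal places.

The regression of Z on W has slope ρ·σ_Z/σ_W and passes through (μ_W, μ_Z).
E[Z | W=-6.26] = -4.52 + (0.27)·(2.90/1.37)·(-6.26 − (-6.70)) = -4.52 + (0.57153)·(0.44) = -4.2685.

-4.2685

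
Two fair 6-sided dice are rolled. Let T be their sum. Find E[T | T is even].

7

P(T is even) = 1/2.
Σ over the event: 2·1/36 + 4·1/12 + 6·5/36 + 8·5/36 + 10·1/12 + 12·1/36 = 7/2.
E[T | T is even] = (7/2) / (1/2) = 7.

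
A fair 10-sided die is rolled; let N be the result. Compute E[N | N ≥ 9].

Given N ≥ 9, N is equally likely to be any of {9, 10}.
E[N | N ≥ 9] = (9 + 10) / 2 = 19/2.

19/2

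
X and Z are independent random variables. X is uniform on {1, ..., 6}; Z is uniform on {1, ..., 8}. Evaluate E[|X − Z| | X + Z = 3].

Outcomes with X + Z = 3: (1,2), (2,1), each with probability 1/48.
E[|X − Z| | X + Z = 3] = (1 + 1) / 2 = 1.

1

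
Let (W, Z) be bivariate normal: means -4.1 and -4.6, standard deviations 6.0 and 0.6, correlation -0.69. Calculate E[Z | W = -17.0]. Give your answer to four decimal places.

E[Z | W=x] = μ_Z + ρ(σ_Z/σ_W)(x − μ_W) for jointly normal variables.
E[Z | W=-17.0] = -4.6 + (-0.69)·(0.6/6.0)·(-17.0 − (-4.1)) = -4.6 + (-0.069)·(-12.9) = -3.7099.

-3.7099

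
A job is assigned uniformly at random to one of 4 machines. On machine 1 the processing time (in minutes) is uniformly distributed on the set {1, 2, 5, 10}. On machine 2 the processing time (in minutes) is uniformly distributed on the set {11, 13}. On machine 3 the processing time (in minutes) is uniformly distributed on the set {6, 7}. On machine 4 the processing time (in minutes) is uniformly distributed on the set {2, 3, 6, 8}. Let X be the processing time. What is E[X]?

111/16

E[X | machine 1] = (1+2+5+10)/4 = 9/2.
E[X | machine 2] = (11+13)/2 = 12.
E[X | machine 3] = (6+7)/2 = 13/2.
E[X | machine 4] = (2+3+6+8)/4 = 19/4.
E[X] = (1/4)·(9/2) + (1/4)·(12) + (1/4)·(13/2) + (1/4)·(19/4) = 111/16.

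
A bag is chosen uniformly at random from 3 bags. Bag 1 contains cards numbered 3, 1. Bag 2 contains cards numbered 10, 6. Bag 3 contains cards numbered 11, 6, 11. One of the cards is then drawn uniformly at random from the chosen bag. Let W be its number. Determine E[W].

E[W | bag 1] = (3+1)/2 = 2.
E[W | bag 2] = (10+6)/2 = 8.
E[W | bag 3] = (11+6+11)/3 = 28/3.
E[W] = (1/3)·(2) + (1/3)·(8) + (1/3)·(28/3) = 58/9.

58/9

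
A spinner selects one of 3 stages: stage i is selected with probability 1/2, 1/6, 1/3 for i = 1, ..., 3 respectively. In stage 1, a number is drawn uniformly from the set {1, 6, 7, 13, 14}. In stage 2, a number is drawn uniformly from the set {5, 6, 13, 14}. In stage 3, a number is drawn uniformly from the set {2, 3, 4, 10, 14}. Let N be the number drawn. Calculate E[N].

E[N | stage 1] = (1+6+7+13+14)/5 = 41/5.
E[N | stage 2] = (5+6+13+14)/4 = 19/2.
E[N | stage 3] = (2+3+4+10+14)/5 = 33/5.
By the law of total expectation,
E[N] = (1/2)·(41/5) + (1/6)·(19/2) + (1/3)·(33/5) = 473/60.

473/60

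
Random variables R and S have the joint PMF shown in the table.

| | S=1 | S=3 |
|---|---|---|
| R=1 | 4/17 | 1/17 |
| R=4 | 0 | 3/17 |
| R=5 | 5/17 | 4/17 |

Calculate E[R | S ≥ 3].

33/8

P(S ≥ 3) = 8/17.
Summing R·P(R=x,S=y) over the conditioning event gives 33/17.
E[R | S ≥ 3] = (33/17) / (8/17) = 33/8.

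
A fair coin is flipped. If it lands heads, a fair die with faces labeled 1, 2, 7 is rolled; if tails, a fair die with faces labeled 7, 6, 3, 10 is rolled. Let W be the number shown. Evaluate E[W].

E[W | heads] = (1+2+7)/3 = 10/3.
E[W | tails] = (7+6+3+10)/4 = 13/2.
By the law of total expectation,
E[W] = (1/2)·(10/3) + (1/2)·(13/2) = 59/12.

59/12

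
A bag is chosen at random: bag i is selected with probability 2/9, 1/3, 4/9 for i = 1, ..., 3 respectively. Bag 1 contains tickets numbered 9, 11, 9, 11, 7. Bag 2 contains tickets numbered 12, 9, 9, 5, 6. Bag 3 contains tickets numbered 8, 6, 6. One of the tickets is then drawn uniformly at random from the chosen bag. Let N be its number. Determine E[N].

E[N | bag 1] = (9+11+9+11+7)/5 = 47/5.
E[N | bag 2] = (12+9+9+5+6)/5 = 41/5.
E[N | bag 3] = (8+6+6)/3 = 20/3.
By the law of total expectation,
E[N] = (2/9)·(47/5) + (1/3)·(41/5) + (4/9)·(20/3) = 1051/135.

1051/135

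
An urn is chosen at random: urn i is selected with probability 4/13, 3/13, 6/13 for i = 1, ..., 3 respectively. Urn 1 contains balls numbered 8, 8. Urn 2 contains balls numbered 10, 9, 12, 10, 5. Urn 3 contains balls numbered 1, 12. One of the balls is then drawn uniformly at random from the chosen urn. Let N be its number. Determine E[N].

493/65

E[N | urn 1] = (8+8)/2 = 8.
E[N | urn 2] = (10+9+12+10+5)/5 = 46/5.
E[N | urn 3] = (1+12)/2 = 13/2.
E[N] = (4/13)·(8) + (3/13)·(46/5) + (6/13)·(13/2) = 493/65.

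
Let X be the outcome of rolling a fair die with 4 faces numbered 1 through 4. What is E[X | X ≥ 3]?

Given X ≥ 3, X is equally likely to be any of {3, 4}.
E[X | X ≥ 3] = (3 + 4) / 2 = 7/2.

7/2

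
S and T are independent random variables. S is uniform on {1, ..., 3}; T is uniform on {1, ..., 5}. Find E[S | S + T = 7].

5/2

Outcomes with S + T = 7: (2,5), (3,4), each with probability 1/15.
E[S | S + T = 7] = (2 + 3) / 2 = 5/2.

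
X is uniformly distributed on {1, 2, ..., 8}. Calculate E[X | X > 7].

Given X > 7, X is equally likely to be any of {8}.
E[X | X > 7] = (8) / 1 = 8.

8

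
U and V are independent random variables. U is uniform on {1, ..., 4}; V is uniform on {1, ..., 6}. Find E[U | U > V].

Outcomes with U > V: (2,1), (3,1), (3,2), (4,1), (4,2), (4,3), each with probability 1/24.
E[U | U > V] = (2 + 3 + 3 + 4 + 4 + 4) / 6 = 10/3.

10/3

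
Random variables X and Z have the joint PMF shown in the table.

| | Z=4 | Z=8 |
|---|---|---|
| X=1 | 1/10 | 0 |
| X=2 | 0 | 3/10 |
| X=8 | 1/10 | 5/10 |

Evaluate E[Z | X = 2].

8

P(X = 2) = 3/10.
Σ Z·P over the event = 8·(3/10) = 12/5.
E[Z | X = 2] = (12/5) / (3/10) = 8.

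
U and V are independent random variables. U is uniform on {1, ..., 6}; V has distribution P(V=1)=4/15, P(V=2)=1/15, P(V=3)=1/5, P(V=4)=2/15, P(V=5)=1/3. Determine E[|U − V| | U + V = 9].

P(U + V = 9) = 1/9.
Summing |U−V|·P(x,y) over outcomes with U + V = 9 gives 8/45.
E[|U − V| | U + V = 9] = (8/45) / (1/9) = 8/5.

8/5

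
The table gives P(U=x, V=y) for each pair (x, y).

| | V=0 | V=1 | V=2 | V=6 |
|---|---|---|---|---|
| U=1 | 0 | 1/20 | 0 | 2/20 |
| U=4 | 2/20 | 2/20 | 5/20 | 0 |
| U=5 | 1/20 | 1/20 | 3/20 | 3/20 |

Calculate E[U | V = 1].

P(V = 1) = 1/5.
Σ U·P over the event = 1·(1/20) + 4·(2/20) + 5·(1/20) = 7/10.
E[U | V = 1] = (7/10) / (1/5) = 7/2.

7/2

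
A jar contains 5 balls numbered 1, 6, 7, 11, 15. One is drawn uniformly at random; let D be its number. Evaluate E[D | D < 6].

1

P(D < 6) = 1/5.
Σ over the event: 1·1/5 = 1/5.
E[D | D < 6] = (1/5) / (1/5) = 1.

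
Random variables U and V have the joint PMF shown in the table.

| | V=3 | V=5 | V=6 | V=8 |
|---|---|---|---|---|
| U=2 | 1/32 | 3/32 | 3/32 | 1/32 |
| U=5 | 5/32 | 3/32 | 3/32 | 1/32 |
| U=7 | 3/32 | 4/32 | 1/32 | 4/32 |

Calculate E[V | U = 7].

P(U = 7) = 3/8.
Σ V·P over the event = 3·(3/32) + 5·(4/32) + 6·(1/32) + 8·(4/32) = 67/32.
E[V | U = 7] = (67/32) / (3/8) = 67/12.

67/12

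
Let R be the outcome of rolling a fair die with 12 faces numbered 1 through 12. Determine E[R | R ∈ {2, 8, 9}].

19/3

P(R ∈ {2, 8, 9}) = 1/4.
Σ over the event: 2·1/12 + 8·1/12 + 9·1/12 = 19/12.
E[R | R ∈ {2, 8, 9}] = (19/12) / (1/4) = 19/3.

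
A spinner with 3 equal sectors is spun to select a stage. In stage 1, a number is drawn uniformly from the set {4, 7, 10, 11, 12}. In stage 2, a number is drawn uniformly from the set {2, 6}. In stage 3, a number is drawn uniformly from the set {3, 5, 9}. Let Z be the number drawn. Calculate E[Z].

E[Z | stage 1] = (4+7+10+11+12)/5 = 44/5.
E[Z | stage 2] = (2+6)/2 = 4.
E[Z | stage 3] = (3+5+9)/3 = 17/3.
By the law of total expectation,
E[Z] = (1/3)·(44/5) + (1/3)·(4) + (1/3)·(17/3) = 277/45.

277/45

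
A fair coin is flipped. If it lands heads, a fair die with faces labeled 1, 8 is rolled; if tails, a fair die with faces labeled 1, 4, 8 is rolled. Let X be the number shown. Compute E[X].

E[X | heads] = (1+8)/2 = 9/2.
E[X | tails] = (1+4+8)/3 = 13/3.
E[X] = (1/2)·(9/2) + (1/2)·(13/3) = 53/12.

53/12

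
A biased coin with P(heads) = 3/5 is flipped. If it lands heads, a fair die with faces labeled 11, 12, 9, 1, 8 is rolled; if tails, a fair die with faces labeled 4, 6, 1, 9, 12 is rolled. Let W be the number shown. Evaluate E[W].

187/25

E[W | heads] = (11+12+9+1+8)/5 = 41/5.
E[W | tails] = (4+6+1+9+12)/5 = 32/5.
By the law of total expectation,
E[W] = (3/5)·(41/5) + (2/5)·(32/5) = 187/25.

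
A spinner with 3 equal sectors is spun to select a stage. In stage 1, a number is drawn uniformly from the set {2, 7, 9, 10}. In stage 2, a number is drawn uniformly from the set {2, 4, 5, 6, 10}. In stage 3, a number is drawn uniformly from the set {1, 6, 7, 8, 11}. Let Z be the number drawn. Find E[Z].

19/3

E[Z | stage 1] = (2+7+9+10)/4 = 7.
E[Z | stage 2] = (2+4+5+6+10)/5 = 27/5.
E[Z | stage 3] = (1+6+7+8+11)/5 = 33/5.
By the law of total expectation,
E[Z] = (1/3)·(7) + (1/3)·(27/5) + (1/3)·(33/5) = 19/3.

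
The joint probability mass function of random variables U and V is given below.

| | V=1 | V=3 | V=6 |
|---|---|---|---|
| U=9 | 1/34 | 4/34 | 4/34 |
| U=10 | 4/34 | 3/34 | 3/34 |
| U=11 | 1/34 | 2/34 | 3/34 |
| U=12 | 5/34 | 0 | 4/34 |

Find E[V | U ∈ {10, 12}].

P(U ∈ {10, 12}) = 19/34.
Summing V·P(U=x,V=y) over the conditioning event gives 30/17.
E[V | U ∈ {10, 12}] = (30/17) / (19/34) = 60/19.

60/19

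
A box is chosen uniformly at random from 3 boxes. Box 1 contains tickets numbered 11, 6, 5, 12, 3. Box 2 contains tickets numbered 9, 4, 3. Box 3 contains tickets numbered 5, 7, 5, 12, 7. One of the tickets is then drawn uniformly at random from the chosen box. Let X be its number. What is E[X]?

299/45

E[X | box 1] = (11+6+5+12+3)/5 = 37/5.
E[X | box 2] = (9+4+3)/3 = 16/3.
E[X | box 3] = (5+7+5+12+7)/5 = 36/5.
By the law of total expectation,
E[X] = (1/3)·(37/5) + (1/3)·(16/3) + (1/3)·(36/5) = 299/45.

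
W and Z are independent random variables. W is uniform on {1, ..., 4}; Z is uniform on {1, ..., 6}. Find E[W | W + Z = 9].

7/2

Outcomes with W + Z = 9: (3,6), (4,5), each with probability 1/24.
E[W | W + Z = 9] = (3 + 4) / 2 = 7/2.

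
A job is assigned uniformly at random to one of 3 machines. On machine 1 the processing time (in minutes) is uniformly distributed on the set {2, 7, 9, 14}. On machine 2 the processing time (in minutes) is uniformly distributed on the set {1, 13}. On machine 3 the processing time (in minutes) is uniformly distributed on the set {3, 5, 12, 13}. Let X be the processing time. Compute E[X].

31/4

E[X | machine 1] = (2+7+9+14)/4 = 8.
E[X | machine 2] = (1+13)/2 = 7.
E[X | machine 3] = (3+5+12+13)/4 = 33/4.
By the law of total expectation,
E[X] = (1/3)·(8) + (1/3)·(7) + (1/3)·(33/4) = 31/4.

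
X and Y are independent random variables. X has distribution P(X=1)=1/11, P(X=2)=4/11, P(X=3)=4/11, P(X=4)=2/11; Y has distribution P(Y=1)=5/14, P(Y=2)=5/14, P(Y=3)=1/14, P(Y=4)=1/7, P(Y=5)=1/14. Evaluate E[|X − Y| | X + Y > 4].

132/83

P(X + Y > 4) = 83/154.
Summing |X−Y|·P(x,y) over outcomes with X + Y > 4 gives 6/7.
E[|X − Y| | X + Y > 4] = (6/7) / (83/154) = 132/83.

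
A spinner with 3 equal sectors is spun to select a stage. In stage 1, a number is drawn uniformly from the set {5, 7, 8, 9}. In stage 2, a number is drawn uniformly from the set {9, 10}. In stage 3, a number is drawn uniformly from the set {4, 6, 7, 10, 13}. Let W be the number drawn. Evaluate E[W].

E[W | stage 1] = (5+7+8+9)/4 = 29/4.
E[W | stage 2] = (9+10)/2 = 19/2.
E[W | stage 3] = (4+6+7+10+13)/5 = 8.
E[W] = (1/3)·(29/4) + (1/3)·(19/2) + (1/3)·(8) = 33/4.

33/4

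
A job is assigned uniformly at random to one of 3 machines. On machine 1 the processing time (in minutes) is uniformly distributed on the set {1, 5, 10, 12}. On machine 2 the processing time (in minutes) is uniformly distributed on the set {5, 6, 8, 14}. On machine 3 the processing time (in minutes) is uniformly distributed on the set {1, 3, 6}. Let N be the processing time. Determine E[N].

E[N | machine 1] = (1+5+10+12)/4 = 7.
E[N | machine 2] = (5+6+8+14)/4 = 33/4.
E[N | machine 3] = (1+3+6)/3 = 10/3.
E[N] = (1/3)·(7) + (1/3)·(33/4) + (1/3)·(10/3) = 223/36.

223/36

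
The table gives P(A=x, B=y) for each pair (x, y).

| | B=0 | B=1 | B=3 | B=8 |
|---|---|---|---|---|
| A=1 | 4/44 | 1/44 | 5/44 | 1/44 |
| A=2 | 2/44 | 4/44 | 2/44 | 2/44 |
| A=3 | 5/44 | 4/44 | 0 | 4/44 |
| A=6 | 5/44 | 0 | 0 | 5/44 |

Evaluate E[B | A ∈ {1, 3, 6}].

50/17

P(A ∈ {1, 3, 6}) = 17/22.
Summing B·P(A=x,B=y) over the conditioning event gives 25/11.
E[B | A ∈ {1, 3, 6}] = (25/11) / (17/22) = 50/17.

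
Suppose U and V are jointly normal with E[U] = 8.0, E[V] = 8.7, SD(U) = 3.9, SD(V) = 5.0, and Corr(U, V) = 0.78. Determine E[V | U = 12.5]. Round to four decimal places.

13.2000

The regression of V on U has slope ρ·σ_V/σ_U and passes through (μ_U, μ_V).
E[V | U=12.5] = 8.7 + (0.78)·(5.0/3.9)·(12.5 − (8.0)) = 8.7 + (1)·(4.5) = 13.2000.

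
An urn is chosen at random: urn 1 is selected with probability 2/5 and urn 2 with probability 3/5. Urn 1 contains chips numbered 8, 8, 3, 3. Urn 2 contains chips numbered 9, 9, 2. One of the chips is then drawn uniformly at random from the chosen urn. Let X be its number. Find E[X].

E[X | urn 1] = (8+8+3+3)/4 = 11/2.
E[X | urn 2] = (9+9+2)/3 = 20/3.
E[X] = (2/5)·(11/2) + (3/5)·(20/3) = 31/5.

31/5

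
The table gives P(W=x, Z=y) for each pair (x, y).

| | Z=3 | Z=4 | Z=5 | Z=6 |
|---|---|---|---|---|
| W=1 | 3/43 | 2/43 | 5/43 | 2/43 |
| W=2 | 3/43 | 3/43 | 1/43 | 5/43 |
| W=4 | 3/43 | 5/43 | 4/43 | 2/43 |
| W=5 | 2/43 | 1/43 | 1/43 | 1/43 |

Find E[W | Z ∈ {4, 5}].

61/22

P(Z ∈ {4, 5}) = 22/43.
Σ W·P over the event = 1·(2/43) + 1·(5/43) + 2·(3/43) + 2·(1/43) + 4·(5/43) + 4·(4/43) + 5·(1/43) + 5·(1/43) = 61/43.
E[W | Z ∈ {4, 5}] = (61/43) / (22/43) = 61/22.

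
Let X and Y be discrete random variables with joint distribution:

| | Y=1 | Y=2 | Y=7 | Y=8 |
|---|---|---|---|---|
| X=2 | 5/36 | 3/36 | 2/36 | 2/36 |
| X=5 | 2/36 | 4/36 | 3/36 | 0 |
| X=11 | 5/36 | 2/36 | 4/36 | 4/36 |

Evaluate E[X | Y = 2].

16/3

P(Y = 2) = 1/4.
Σ X·P over the event = 2·(3/36) + 5·(4/36) + 11·(2/36) = 4/3.
E[X | Y = 2] = (4/3) / (1/4) = 16/3.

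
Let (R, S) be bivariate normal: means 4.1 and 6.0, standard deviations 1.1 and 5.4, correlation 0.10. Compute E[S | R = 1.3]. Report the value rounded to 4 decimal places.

For a bivariate normal, E[S | R=x] = μ_S + ρ·(σ_S/σ_R)·(x − μ_R).
E[S | R=1.3] = 6.0 + (0.10)·(5.4/1.1)·(1.3 − (4.1)) = 6.0 + (0.49091)·(-2.8) = 4.6255.

4.6255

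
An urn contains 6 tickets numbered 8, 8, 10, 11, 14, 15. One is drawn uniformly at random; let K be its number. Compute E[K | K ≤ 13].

37/4

P(K ≤ 13) = 2/3.
Σ over the event: 8·1/3 + 10·1/6 + 11·1/6 = 37/6.
E[K | K ≤ 13] = (37/6) / (2/3) = 37/4.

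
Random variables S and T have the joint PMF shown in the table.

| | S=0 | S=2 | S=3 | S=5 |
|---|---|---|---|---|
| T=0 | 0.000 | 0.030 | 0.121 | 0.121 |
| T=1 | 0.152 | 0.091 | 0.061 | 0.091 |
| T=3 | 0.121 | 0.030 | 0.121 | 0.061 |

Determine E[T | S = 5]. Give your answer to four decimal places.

P(S = 5) = 0.273.
Summing T·P(S=x,T=y) over the conditioning event gives 0.274.
E[T | S = 5] = (0.274) / (0.273) = 1.0037.

1.0037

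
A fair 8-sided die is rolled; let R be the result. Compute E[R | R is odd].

Given R is odd, R is equally likely to be any of {1, 3, 5, 7}.
E[R | R is odd] = (1 + 3 + 5 + 7) / 4 = 4.

4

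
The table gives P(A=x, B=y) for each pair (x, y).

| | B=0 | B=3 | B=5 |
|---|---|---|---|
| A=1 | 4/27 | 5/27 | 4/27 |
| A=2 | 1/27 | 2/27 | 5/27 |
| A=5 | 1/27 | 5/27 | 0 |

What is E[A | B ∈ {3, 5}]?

P(B ∈ {3, 5}) = 7/9.
Summing A·P(A=x,B=y) over the conditioning event gives 16/9.
E[A | B ∈ {3, 5}] = (16/9) / (7/9) = 16/7.

16/7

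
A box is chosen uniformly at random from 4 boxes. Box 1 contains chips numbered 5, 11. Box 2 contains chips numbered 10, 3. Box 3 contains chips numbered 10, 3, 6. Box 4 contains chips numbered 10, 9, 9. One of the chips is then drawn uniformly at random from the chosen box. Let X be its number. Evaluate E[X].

181/24

E[X | box 1] = (5+11)/2 = 8.
E[X | box 2] = (10+3)/2 = 13/2.
E[X | box 3] = (10+3+6)/3 = 19/3.
E[X | box 4] = (10+9+9)/3 = 28/3.
E[X] = (1/4)·(8) + (1/4)·(13/2) + (1/4)·(19/3) + (1/4)·(28/3) = 181/24.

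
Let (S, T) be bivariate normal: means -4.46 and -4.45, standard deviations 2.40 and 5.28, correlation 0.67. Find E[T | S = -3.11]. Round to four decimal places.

-2.4601

The regression of T on S has slope ρ·σ_T/σ_S and passes through (μ_S, μ_T).
E[T | S=-3.11] = -4.45 + (0.67)·(5.28/2.40)·(-3.11 − (-4.46)) = -4.45 + (1.474)·(1.35) = -2.4601.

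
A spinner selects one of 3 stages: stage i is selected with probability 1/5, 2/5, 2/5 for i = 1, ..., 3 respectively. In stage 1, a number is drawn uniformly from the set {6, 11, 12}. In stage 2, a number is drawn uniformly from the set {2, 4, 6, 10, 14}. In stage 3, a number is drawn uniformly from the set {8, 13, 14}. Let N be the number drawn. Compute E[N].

E[N | stage 1] = (6+11+12)/3 = 29/3.
E[N | stage 2] = (2+4+6+10+14)/5 = 36/5.
E[N | stage 3] = (8+13+14)/3 = 35/3.
E[N] = (1/5)·(29/3) + (2/5)·(36/5) + (2/5)·(35/3) = 237/25.

237/25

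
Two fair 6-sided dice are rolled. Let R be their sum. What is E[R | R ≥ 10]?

32/3

P(R ≥ 10) = 1/6.
Σ over the event: 10·1/12 + 11·1/18 + 12·1/36 = 16/9.
E[R | R ≥ 10] = (16/9) / (1/6) = 32/3.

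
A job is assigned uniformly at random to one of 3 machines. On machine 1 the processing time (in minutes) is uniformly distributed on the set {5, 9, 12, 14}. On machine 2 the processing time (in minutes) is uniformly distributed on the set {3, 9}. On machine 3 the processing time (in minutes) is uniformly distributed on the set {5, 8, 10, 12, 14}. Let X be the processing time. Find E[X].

43/5

E[X | machine 1] = (5+9+12+14)/4 = 10.
E[X | machine 2] = (3+9)/2 = 6.
E[X | machine 3] = (5+8+10+12+14)/5 = 49/5.
E[X] = (1/3)·(10) + (1/3)·(6) + (1/3)·(49/5) = 43/5.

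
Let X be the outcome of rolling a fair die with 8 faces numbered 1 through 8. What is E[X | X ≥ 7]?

Given X ≥ 7, X is equally likely to be any of {7, 8}.
E[X | X ≥ 7] = (7 + 8) / 2 = 15/2.

15/2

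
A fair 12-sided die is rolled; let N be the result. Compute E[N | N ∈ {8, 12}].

10

P(N ∈ {8, 12}) = 1/6.
Σ over the event: 8·1/12 + 12·1/12 = 5/3.
E[N | N ∈ {8, 12}] = (5/3) / (1/6) = 10.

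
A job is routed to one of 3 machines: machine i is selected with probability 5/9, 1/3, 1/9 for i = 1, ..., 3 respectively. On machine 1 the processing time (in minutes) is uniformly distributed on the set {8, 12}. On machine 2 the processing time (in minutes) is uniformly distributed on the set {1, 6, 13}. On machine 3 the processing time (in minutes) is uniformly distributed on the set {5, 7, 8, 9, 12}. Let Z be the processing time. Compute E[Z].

E[Z | machine 1] = (8+12)/2 = 10.
E[Z | machine 2] = (1+6+13)/3 = 20/3.
E[Z | machine 3] = (5+7+8+9+12)/5 = 41/5.
By the law of total expectation,
E[Z] = (5/9)·(10) + (1/3)·(20/3) + (1/9)·(41/5) = 391/45.

391/45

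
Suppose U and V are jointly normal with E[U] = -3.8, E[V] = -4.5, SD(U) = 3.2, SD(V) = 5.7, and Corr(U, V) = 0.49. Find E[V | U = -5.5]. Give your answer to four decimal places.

-5.9838

The regression of V on U has slope ρ·σ_V/σ_U and passes through (μ_U, μ_V).
E[V | U=-5.5] = -4.5 + (0.49)·(5.7/3.2)·(-5.5 − (-3.8)) = -4.5 + (0.87281)·(-1.7) = -5.9838.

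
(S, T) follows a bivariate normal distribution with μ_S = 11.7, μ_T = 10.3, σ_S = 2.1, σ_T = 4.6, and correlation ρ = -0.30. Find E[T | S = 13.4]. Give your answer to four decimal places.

For a bivariate normal, E[T | S=x] = μ_T + ρ·(σ_T/σ_S)·(x − μ_S).
E[T | S=13.4] = 10.3 + (-0.30)·(4.6/2.1)·(13.4 − (11.7)) = 10.3 + (-0.65714)·(1.7) = 9.1829.

9.1829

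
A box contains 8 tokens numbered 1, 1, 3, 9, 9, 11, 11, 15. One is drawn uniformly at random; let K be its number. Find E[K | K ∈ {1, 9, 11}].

P(K ∈ {1, 9, 11}) = 3/4.
Σ over the event: 1·1/4 + 9·1/4 + 11·1/4 = 21/4.
E[K | K ∈ {1, 9, 11}] = (21/4) / (3/4) = 7.

7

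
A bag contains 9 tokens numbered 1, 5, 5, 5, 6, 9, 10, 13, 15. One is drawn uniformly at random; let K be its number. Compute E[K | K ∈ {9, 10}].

P(K ∈ {9, 10}) = 2/9.
Σ over the event: 9·1/9 + 10·1/9 = 19/9.
E[K | K ∈ {9, 10}] = (19/9) / (2/9) = 19/2.

19/2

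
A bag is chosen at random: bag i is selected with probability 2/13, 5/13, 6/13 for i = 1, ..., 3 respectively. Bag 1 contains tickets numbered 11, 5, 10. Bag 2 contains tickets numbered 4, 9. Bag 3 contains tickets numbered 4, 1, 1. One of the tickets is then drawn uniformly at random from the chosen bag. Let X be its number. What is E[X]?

371/78

E[X | bag 1] = (11+5+10)/3 = 26/3.
E[X | bag 2] = (4+9)/2 = 13/2.
E[X | bag 3] = (4+1+1)/3 = 2.
By the law of total expectation,
E[X] = (2/13)·(26/3) + (5/13)·(13/2) + (6/13)·(2) = 371/78.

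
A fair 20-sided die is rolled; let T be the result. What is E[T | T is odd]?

Given T is odd, T is equally likely to be any of {1, 3, 5, 7, 9, 11, 13, 15, 17, 19}.
E[T | T is odd] = (1 + 3 + 5 + 7 + 9 + 11 + 13 + 15 + 17 + 19) / 10 = 10.

10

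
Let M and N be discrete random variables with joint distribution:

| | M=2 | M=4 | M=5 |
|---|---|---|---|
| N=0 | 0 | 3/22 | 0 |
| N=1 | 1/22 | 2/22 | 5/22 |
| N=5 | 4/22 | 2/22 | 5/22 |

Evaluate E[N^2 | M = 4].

P(M = 4) = 7/22.
Summing N^2·P(M=x,N=y) over the conditioning event gives 26/11.
E[N^2 | M = 4] = (26/11) / (7/22) = 52/7.

52/7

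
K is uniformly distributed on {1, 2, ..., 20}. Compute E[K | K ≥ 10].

Given K ≥ 10, K is equally likely to be any of {10, 11, 12, 13, 14, 15, 16, 17, 18, 19, 20}.
E[K | K ≥ 10] = (10 + 11 + 12 + 13 + 14 + 15 + 16 + 17 + 18 + 19 + 20) / 11 = 15.

15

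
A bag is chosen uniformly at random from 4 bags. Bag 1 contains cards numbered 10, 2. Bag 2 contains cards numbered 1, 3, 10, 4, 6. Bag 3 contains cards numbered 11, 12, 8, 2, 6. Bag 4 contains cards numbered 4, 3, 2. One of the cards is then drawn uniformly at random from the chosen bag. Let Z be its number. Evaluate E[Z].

27/5

E[Z | bag 1] = (10+2)/2 = 6.
E[Z | bag 2] = (1+3+10+4+6)/5 = 24/5.
E[Z | bag 3] = (11+12+8+2+6)/5 = 39/5.
E[Z | bag 4] = (4+3+2)/3 = 3.
By the law of total expectation,
E[Z] = (1/4)·(6) + (1/4)·(24/5) + (1/4)·(39/5) + (1/4)·(3) = 27/5.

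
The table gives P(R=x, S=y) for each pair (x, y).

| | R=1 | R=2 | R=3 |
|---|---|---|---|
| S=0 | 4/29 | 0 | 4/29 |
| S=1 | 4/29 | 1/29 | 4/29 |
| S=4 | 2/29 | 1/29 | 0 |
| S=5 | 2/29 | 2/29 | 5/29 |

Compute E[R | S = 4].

4/3

P(S = 4) = 3/29.
Σ R·P over the event = 1·(2/29) + 2·(1/29) = 4/29.
E[R | S = 4] = (4/29) / (3/29) = 4/3.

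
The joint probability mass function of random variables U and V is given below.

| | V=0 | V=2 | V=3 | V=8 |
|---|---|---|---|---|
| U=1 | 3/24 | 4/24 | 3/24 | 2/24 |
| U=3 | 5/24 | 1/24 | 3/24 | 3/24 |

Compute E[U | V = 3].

P(V = 3) = 1/4.
Σ U·P over the event = 1·(3/24) + 3·(3/24) = 1/2.
E[U | V = 3] = (1/2) / (1/4) = 2.

2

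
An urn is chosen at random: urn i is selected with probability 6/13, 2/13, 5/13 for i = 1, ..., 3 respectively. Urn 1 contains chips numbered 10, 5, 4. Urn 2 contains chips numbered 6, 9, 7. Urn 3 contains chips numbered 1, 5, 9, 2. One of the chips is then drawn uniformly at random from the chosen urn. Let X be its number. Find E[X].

E[X | urn 1] = (10+5+4)/3 = 19/3.
E[X | urn 2] = (6+9+7)/3 = 22/3.
E[X | urn 3] = (1+5+9+2)/4 = 17/4.
By the law of total expectation,
E[X] = (6/13)·(19/3) + (2/13)·(22/3) + (5/13)·(17/4) = 887/156.

887/156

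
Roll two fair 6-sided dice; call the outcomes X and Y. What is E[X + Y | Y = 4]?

Outcomes with Y = 4: (1,4), (2,4), (3,4), (4,4), (5,4), (6,4), each with probability 1/36.
E[X + Y | Y = 4] = (5 + 6 + 7 + 8 + 9 + 10) / 6 = 15/2.

15/2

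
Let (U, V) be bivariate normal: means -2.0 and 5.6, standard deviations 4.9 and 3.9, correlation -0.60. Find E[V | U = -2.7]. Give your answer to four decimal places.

5.9343

For a bivariate normal, E[V | U=x] = μ_V + ρ·(σ_V/σ_U)·(x − μ_U).
E[V | U=-2.7] = 5.6 + (-0.60)·(3.9/4.9)·(-2.7 − (-2.0)) = 5.6 + (-0.47755)·(-0.7) = 5.9343.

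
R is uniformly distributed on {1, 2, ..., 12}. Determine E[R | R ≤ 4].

5/2

Given R ≤ 4, R is equally likely to be any of {1, 2, 3, 4}.
E[R | R ≤ 4] = (1 + 2 + 3 + 4) / 4 = 5/2.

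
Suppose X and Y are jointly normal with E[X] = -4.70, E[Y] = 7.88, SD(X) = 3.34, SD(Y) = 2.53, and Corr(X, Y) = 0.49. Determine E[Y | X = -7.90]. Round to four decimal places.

The regression of Y on X has slope ρ·σ_Y/σ_X and passes through (μ_X, μ_Y).
E[Y | X=-7.90] = 7.88 + (0.49)·(2.53/3.34)·(-7.90 − (-4.70)) = 7.88 + (0.37117)·(-3.2) = 6.6923.

6.6923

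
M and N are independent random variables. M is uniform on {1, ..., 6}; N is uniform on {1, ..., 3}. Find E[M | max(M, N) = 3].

Outcomes with max(M, N) = 3: (1,3), (2,3), (3,1), (3,2), (3,3), each with probability 1/18.
E[M | max(M, N) = 3] = (1 + 2 + 3 + 3 + 3) / 5 = 12/5.

12/5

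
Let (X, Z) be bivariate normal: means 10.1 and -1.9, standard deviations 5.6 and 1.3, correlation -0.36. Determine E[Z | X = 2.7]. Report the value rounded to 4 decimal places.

-1.2816

The regression of Z on X has slope ρ·σ_Z/σ_X and passes through (μ_X, μ_Z).
E[Z | X=2.7] = -1.9 + (-0.36)·(1.3/5.6)·(2.7 − (10.1)) = -1.9 + (-0.083571)·(-7.4) = -1.2816.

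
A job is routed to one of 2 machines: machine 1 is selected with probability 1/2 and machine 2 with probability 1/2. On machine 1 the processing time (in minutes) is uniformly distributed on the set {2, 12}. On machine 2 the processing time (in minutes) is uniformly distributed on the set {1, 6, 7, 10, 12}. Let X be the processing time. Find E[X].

71/10

E[X | machine 1] = (2+12)/2 = 7.
E[X | machine 2] = (1+6+7+10+12)/5 = 36/5.
E[X] = (1/2)·(7) + (1/2)·(36/5) = 71/10.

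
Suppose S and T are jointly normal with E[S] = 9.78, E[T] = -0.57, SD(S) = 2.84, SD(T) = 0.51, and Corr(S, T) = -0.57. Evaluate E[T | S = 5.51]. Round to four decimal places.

For a bivariate normal, E[T | S=x] = μ_T + ρ·(σ_T/σ_S)·(x − μ_S).
E[T | S=5.51] = -0.57 + (-0.57)·(0.51/2.84)·(5.51 − (9.78)) = -0.57 + (-0.10236)·(-4.27) = -0.1329.

-0.1329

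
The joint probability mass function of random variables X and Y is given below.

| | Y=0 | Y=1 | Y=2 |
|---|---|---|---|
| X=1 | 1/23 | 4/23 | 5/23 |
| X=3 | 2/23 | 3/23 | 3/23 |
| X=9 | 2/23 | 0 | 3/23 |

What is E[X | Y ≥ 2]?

P(Y ≥ 2) = 11/23.
Summing X·P(X=x,Y=y) over the conditioning event gives 41/23.
E[X | Y ≥ 2] = (41/23) / (11/23) = 41/11.

41/11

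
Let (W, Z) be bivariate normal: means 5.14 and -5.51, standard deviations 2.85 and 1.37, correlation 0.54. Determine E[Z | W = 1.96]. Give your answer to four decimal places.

The regression of Z on W has slope ρ·σ_Z/σ_W and passes through (μ_W, μ_Z).
E[Z | W=1.96] = -5.51 + (0.54)·(1.37/2.85)·(1.96 − (5.14)) = -5.51 + (0.25958)·(-3.18) = -6.3355.

-6.3355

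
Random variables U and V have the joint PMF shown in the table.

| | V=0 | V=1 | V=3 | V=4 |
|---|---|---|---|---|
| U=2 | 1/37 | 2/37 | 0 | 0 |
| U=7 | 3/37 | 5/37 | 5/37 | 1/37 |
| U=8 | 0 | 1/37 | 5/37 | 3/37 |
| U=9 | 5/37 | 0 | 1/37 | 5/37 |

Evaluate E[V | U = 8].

P(U = 8) = 9/37.
Σ V·P over the event = 1·(1/37) + 3·(5/37) + 4·(3/37) = 28/37.
E[V | U = 8] = (28/37) / (9/37) = 28/9.

28/9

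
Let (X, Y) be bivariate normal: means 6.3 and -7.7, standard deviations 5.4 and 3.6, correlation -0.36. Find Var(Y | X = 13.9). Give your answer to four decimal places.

For a bivariate normal, Var(Y | X=x) = σ_Y²(1 − ρ²).
Var(Y | X=13.9) = (3.6)²·(1 − (-0.36)²) = 12.96·0.8704 = 11.2804.

11.2804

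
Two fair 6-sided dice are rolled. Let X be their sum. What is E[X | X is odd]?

P(X is odd) = 1/2.
Σ over the event: 3·1/18 + 5·1/9 + 7·1/6 + 9·1/9 + 11·1/18 = 7/2.
E[X | X is odd] = (7/2) / (1/2) = 7.

7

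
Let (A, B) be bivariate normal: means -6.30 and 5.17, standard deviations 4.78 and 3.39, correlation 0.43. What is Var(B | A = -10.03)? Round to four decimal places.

9.3672

For a bivariate normal, Var(B | A=x) = σ_B²(1 − ρ²).
Var(B | A=-10.03) = (3.39)²·(1 − (0.43)²) = 11.4921·0.8151 = 9.3672.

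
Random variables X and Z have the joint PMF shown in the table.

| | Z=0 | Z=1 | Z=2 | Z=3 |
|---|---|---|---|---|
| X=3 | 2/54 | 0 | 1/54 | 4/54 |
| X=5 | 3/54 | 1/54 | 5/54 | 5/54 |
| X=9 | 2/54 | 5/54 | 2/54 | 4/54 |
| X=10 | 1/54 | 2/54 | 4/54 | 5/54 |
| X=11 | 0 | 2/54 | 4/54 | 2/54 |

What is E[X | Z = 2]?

65/8

P(Z = 2) = 8/27.
Σ X·P over the event = 3·(1/54) + 5·(5/54) + 9·(2/54) + 10·(4/54) + 11·(4/54) = 65/27.
E[X | Z = 2] = (65/27) / (8/27) = 65/8.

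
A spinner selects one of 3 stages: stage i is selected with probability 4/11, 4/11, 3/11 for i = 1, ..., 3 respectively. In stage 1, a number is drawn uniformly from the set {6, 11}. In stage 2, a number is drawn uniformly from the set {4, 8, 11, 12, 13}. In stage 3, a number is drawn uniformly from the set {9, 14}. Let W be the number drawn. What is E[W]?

E[W | stage 1] = (6+11)/2 = 17/2.
E[W | stage 2] = (4+8+11+12+13)/5 = 48/5.
E[W | stage 3] = (9+14)/2 = 23/2.
E[W] = (4/11)·(17/2) + (4/11)·(48/5) + (3/11)·(23/2) = 1069/110.

1069/110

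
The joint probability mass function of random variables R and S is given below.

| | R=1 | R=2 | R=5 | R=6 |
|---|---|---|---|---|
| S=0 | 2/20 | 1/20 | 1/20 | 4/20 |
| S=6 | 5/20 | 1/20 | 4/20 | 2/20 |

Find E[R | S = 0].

P(S = 0) = 2/5.
Σ R·P over the event = 1·(2/20) + 2·(1/20) + 5·(1/20) + 6·(4/20) = 33/20.
E[R | S = 0] = (33/20) / (2/5) = 33/8.

33/8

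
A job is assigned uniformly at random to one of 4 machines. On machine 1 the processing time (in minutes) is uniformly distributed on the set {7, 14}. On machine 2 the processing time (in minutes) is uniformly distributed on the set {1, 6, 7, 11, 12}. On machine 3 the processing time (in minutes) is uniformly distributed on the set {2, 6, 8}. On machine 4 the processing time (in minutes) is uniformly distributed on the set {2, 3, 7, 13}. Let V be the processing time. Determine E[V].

E[V | machine 1] = (7+14)/2 = 21/2.
E[V | machine 2] = (1+6+7+11+12)/5 = 37/5.
E[V | machine 3] = (2+6+8)/3 = 16/3.
E[V | machine 4] = (2+3+7+13)/4 = 25/4.
E[V] = (1/4)·(21/2) + (1/4)·(37/5) + (1/4)·(16/3) + (1/4)·(25/4) = 1769/240.

1769/240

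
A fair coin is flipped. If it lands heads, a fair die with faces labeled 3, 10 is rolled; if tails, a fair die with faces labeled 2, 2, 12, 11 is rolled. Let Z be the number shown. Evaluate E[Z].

53/8

E[Z | heads] = (3+10)/2 = 13/2.
E[Z | tails] = (2+2+12+11)/4 = 27/4.
By the law of total expectation,
E[Z] = (1/2)·(13/2) + (1/2)·(27/4) = 53/8.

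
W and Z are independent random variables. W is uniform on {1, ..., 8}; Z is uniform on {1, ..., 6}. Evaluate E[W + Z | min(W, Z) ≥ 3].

10

P(min(W, Z) ≥ 3) = 1/2.
Summing (W+Z)·P(x,y) over outcomes with min(W, Z) ≥ 3 gives 5.
E[W + Z | min(W, Z) ≥ 3] = (5) / (1/2) = 10.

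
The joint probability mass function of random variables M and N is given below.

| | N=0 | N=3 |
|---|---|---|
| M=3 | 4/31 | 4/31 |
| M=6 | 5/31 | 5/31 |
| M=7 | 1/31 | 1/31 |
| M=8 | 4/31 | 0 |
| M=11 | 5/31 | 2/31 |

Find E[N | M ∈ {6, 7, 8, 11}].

24/23

P(M ∈ {6, 7, 8, 11}) = 23/31.
Σ N·P over the event = 0·(5/31) + 3·(5/31) + 0·(1/31) + 3·(1/31) + 0·(4/31) + 0·(5/31) + 3·(2/31) = 24/31.
E[N | M ∈ {6, 7, 8, 11}] = (24/31) / (23/31) = 24/23.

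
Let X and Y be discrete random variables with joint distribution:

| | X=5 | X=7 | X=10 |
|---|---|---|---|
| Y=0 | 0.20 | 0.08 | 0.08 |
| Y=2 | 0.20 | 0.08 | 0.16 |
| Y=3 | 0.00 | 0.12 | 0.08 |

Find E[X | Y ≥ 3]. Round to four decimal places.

P(Y ≥ 3) = 0.20.
Σ X·P over the event = 7·(0.12) + 10·(0.08) = 1.64.
E[X | Y ≥ 3] = (1.64) / (0.20) = 8.2000.

8.2000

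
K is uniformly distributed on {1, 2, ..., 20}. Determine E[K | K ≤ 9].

5

Given K ≤ 9, K is equally likely to be any of {1, 2, 3, 4, 5, 6, 7, 8, 9}.
E[K | K ≤ 9] = (1 + 2 + 3 + 4 + 5 + 6 + 7 + 8 + 9) / 9 = 5.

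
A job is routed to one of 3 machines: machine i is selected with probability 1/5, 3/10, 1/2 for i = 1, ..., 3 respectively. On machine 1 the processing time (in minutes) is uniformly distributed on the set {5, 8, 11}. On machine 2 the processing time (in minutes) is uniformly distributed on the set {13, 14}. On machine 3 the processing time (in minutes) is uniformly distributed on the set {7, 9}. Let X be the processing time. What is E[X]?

E[X | machine 1] = (5+8+11)/3 = 8.
E[X | machine 2] = (13+14)/2 = 27/2.
E[X | machine 3] = (7+9)/2 = 8.
E[X] = (1/5)·(8) + (3/10)·(27/2) + (1/2)·(8) = 193/20.

193/20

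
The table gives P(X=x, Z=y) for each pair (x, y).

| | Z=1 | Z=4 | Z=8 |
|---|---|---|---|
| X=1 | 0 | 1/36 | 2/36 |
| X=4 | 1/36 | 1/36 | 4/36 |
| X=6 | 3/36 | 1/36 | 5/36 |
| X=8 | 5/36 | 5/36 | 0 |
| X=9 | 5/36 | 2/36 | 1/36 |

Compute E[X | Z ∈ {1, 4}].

P(Z ∈ {1, 4}) = 2/3.
Summing X·P(X=x,Z=y) over the conditioning event gives 44/9.
E[X | Z ∈ {1, 4}] = (44/9) / (2/3) = 22/3.

22/3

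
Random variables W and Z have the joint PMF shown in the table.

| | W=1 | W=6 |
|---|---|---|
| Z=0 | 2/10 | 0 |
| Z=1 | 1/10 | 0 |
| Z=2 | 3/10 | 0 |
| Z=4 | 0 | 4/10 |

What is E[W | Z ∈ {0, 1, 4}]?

27/7

P(Z ∈ {0, 1, 4}) = 7/10.
Σ W·P over the event = 1·(2/10) + 1·(1/10) + 6·(4/10) = 27/10.
E[W | Z ∈ {0, 1, 4}] = (27/10) / (7/10) = 27/7.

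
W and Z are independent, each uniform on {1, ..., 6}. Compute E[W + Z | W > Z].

7

P(W > Z) = 5/12.
Summing (W+Z)·P(x,y) over outcomes with W > Z gives 35/12.
E[W + Z | W > Z] = (35/12) / (5/12) = 7.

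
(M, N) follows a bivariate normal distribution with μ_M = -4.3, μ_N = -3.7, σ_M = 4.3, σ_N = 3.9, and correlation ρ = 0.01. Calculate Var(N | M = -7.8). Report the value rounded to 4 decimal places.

15.2085

Var(N | M=x) = (1 − ρ²)·σ_N².
Var(N | M=-7.8) = (3.9)²·(1 − (0.01)²) = 15.21·0.9999 = 15.2085.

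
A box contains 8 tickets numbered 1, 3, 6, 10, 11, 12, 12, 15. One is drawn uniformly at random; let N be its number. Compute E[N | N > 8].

P(N > 8) = 5/8.
Σ over the event: 10·1/8 + 11·1/8 + 12·1/4 + 15·1/8 = 15/2.
E[N | N > 8] = (15/2) / (5/8) = 12.

12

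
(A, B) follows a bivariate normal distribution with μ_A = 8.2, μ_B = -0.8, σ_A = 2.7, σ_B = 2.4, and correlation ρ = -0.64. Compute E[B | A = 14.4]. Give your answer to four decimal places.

-4.3271

For a bivariate normal, E[B | A=x] = μ_B + ρ·(σ_B/σ_A)·(x − μ_A).
E[B | A=14.4] = -0.8 + (-0.64)·(2.4/2.7)·(14.4 − (8.2)) = -0.8 + (-0.56889)·(6.2) = -4.3271.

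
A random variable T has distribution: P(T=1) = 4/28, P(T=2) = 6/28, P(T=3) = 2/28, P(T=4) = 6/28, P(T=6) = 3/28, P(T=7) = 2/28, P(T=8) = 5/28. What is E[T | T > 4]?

P(T > 4) = 5/14.
Σ over the event: 6·3/28 + 7·1/14 + 8·5/28 = 18/7.
E[T | T > 4] = (18/7) / (5/14) = 36/5.

36/5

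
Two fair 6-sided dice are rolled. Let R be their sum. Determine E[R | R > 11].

12

P(R > 11) = 1/36.
Σ over the event: 12·1/36 = 1/3.
E[R | R > 11] = (1/3) / (1/36) = 12.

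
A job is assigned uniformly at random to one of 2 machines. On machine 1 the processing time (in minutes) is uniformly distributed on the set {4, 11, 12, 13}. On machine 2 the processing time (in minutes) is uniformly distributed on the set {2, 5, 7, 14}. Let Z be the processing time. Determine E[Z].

E[Z | machine 1] = (4+11+12+13)/4 = 10.
E[Z | machine 2] = (2+5+7+14)/4 = 7.
E[Z] = (1/2)·(10) + (1/2)·(7) = 17/2.

17/2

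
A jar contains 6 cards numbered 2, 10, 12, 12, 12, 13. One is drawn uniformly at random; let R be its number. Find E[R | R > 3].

P(R > 3) = 5/6.
Σ over the event: 10·1/6 + 12·1/2 + 13·1/6 = 59/6.
E[R | R > 3] = (59/6) / (5/6) = 59/5.

59/5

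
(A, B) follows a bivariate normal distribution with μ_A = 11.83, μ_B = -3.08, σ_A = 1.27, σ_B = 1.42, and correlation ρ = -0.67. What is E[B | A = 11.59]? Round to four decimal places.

-2.9002

The regression of B on A has slope ρ·σ_B/σ_A and passes through (μ_A, μ_B).
E[B | A=11.59] = -3.08 + (-0.67)·(1.42/1.27)·(11.59 − (11.83)) = -3.08 + (-0.74913)·(-0.24) = -2.9002.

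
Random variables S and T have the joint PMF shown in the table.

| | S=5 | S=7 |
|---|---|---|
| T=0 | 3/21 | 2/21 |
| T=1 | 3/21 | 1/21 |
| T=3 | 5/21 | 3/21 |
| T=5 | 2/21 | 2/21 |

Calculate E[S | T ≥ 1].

P(T ≥ 1) = 16/21.
Σ S·P over the event = 5·(3/21) + 5·(5/21) + 5·(2/21) + 7·(1/21) + 7·(3/21) + 7·(2/21) = 92/21.
E[S | T ≥ 1] = (92/21) / (16/21) = 23/4.

23/4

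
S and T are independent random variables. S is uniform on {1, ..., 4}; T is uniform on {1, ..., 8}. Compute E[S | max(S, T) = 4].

22/7

Outcomes with max(S, T) = 4: (1,4), (2,4), (3,4), (4,1), (4,2), (4,3), (4,4), each with probability 1/32.
E[S | max(S, T) = 4] = (1 + 2 + 3 + 4 + 4 + 4 + 4) / 7 = 22/7.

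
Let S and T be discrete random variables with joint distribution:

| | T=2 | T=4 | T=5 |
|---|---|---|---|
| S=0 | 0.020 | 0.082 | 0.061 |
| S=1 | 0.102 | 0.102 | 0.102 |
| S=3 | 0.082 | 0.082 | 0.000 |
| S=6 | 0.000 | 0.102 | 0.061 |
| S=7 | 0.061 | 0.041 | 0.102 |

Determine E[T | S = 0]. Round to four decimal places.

4.1288

P(S = 0) = 0.163.
Σ T·P over the event = 2·(0.020) + 4·(0.082) + 5·(0.061) = 0.673.
E[T | S = 0] = (0.673) / (0.163) = 4.1288.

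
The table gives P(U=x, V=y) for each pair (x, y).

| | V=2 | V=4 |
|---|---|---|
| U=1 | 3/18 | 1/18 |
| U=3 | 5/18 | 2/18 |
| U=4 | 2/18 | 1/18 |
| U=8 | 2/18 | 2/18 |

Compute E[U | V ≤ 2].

P(V ≤ 2) = 2/3.
Σ U·P over the event = 1·(3/18) + 3·(5/18) + 4·(2/18) + 8·(2/18) = 7/3.
E[U | V ≤ 2] = (7/3) / (2/3) = 7/2.

7/2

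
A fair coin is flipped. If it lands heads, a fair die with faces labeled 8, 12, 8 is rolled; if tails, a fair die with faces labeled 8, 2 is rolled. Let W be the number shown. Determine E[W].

E[W | heads] = (8+12+8)/3 = 28/3.
E[W | tails] = (8+2)/2 = 5.
E[W] = (1/2)·(28/3) + (1/2)·(5) = 43/6.

43/6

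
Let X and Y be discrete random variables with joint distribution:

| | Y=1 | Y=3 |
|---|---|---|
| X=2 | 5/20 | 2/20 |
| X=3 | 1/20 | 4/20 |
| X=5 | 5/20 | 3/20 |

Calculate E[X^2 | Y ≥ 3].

P(Y ≥ 3) = 9/20.
Σ X^2·P over the event = 4·(2/20) + 9·(4/20) + 25·(3/20) = 119/20.
E[X^2 | Y ≥ 3] = (119/20) / (9/20) = 119/9.

119/9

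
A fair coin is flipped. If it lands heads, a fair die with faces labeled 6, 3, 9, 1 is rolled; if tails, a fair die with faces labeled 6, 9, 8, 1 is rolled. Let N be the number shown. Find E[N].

43/8

E[N | heads] = (6+3+9+1)/4 = 19/4.
E[N | tails] = (6+9+8+1)/4 = 6.
By the law of total expectation,
E[N] = (1/2)·(19/4) + (1/2)·(6) = 43/8.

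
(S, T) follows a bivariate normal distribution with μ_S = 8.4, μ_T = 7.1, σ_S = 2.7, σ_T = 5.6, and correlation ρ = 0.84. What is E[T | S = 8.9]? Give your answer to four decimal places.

E[T | S=x] = μ_T + ρ(σ_T/σ_S)(x − μ_S) for jointly normal variables.
E[T | S=8.9] = 7.1 + (0.84)·(5.6/2.7)·(8.9 − (8.4)) = 7.1 + (1.7422)·(0.5) = 7.9711.

7.9711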